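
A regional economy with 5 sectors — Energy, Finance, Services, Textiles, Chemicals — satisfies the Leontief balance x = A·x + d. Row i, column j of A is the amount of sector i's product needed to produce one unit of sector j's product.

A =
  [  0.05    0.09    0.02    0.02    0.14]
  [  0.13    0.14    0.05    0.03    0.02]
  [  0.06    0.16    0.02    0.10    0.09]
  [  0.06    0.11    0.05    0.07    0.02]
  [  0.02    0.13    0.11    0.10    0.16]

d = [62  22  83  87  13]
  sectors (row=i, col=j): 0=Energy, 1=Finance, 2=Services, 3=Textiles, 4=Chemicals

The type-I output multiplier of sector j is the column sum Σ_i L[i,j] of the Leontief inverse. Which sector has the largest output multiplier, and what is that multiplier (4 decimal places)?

Form M = I − A:
  [  0.95   -0.09   -0.02   -0.02   -0.14]
  [ -0.13    0.86   -0.05   -0.03   -0.02]
  [ -0.06   -0.16    0.98   -0.10   -0.09]
  [ -0.06   -0.11   -0.05    0.93   -0.02]
  [ -0.02   -0.13   -0.11   -0.10    0.84]
Leontief inverse L = M⁻¹:
  [  1.0855    0.1598    0.0546    0.0550    0.1919]
  [  0.1759    1.2131    0.0761    0.0584    0.0677]
  [  0.1125    0.2479    1.0583    0.1394    0.1414]
  [  0.0986    0.1724    0.0729    1.0966    0.0545]
  [  0.0795    0.2445    0.1603    0.1592    1.2305]
Total output x = L · d:
  x_0 = 1.0855·62 + 0.1598·22 + 0.0546·83 + 0.0550·87 + 0.1919·13 = 82.6305
  x_1 = 0.1759·62 + 1.2131·22 + 0.0761·83 + 0.0584·87 + 0.0677·13 = 49.8666
  x_2 = 0.1125·62 + 0.2479·22 + 1.0583·83 + 0.1394·87 + 0.1414·13 = 114.2398
  x_3 = 0.0986·62 + 0.1724·22 + 0.0729·83 + 1.0966·87 + 0.0545·13 = 112.0692
  x_4 = 0.0795·62 + 0.2445·22 + 0.1603·83 + 0.1592·87 + 1.2305·13 = 53.4626
Output multipliers (column sums of L):
  Energy: 1.5521
  Finance: 2.0376
  Services: 1.4223
  Textiles: 1.5086
  Chemicals: 1.6860

Finance (2.0376)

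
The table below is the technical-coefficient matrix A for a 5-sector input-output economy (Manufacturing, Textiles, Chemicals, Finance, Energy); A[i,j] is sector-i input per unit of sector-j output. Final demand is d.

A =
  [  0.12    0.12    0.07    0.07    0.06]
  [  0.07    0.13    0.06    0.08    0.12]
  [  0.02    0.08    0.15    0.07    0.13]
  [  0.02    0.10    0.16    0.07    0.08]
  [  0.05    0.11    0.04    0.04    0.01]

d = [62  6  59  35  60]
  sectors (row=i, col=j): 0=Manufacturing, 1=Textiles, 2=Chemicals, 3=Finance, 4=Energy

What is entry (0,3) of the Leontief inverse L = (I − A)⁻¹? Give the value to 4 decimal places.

L[0,3] = 0.1209

Form M = I − A:
  [  0.88   -0.12   -0.07   -0.07   -0.06]
  [ -0.07    0.87   -0.06   -0.08   -0.12]
  [ -0.02   -0.08    0.85   -0.07   -0.13]
  [ -0.02   -0.10   -0.16    0.93   -0.08]
  [ -0.05   -0.11   -0.04   -0.04    0.99]
Leontief inverse L = M⁻¹:
  [  1.1654    0.2030    0.1389    0.1209    0.1232]
  [  0.1128    1.2147    0.1281    0.1304    0.1814]
  [  0.0540    0.1578    1.2233    0.1180    0.1926]
  [  0.0530    0.1758    0.2341    1.1183    0.1456]
  [  0.0757    0.1587    0.0801    0.0706    1.0502]
Total output x = L · d:
  x_0 = 1.1654·62 + 0.2030·6 + 0.1389·59 + 0.1209·35 + 0.1232·60 = 93.2947
  x_1 = 0.1128·62 + 1.2147·6 + 0.1281·59 + 0.1304·35 + 0.1814·60 = 37.2928
  x_2 = 0.0540·62 + 0.1578·6 + 1.2233·59 + 0.1180·35 + 0.1926·60 = 92.1557
  x_3 = 0.0530·62 + 0.1758·6 + 0.2341·59 + 1.1183·35 + 0.1456·60 = 66.0305
  x_4 = 0.0757·62 + 0.1587·6 + 0.0801·59 + 0.0706·35 + 1.0502·60 = 75.8529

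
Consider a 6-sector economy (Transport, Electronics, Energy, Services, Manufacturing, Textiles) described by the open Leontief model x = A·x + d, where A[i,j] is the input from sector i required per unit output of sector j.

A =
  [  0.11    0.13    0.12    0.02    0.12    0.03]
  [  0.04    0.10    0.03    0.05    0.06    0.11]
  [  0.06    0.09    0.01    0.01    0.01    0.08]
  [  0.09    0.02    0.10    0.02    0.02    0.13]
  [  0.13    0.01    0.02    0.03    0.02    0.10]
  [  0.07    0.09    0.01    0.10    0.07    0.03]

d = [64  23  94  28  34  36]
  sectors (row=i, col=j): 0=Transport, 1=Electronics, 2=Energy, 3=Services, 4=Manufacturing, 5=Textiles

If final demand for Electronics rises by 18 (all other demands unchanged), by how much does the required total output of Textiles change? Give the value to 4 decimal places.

2.4108

Form M = I − A:
  [  0.89   -0.13   -0.12   -0.02   -0.12   -0.03]
  [ -0.04    0.90   -0.03   -0.05   -0.06   -0.11]
  [ -0.06   -0.09    0.99   -0.01   -0.01   -0.08]
  [ -0.09   -0.02   -0.10    0.98   -0.02   -0.13]
  [ -0.13   -0.01   -0.02   -0.03    0.98   -0.10]
  [ -0.07   -0.09   -0.01   -0.10   -0.07    0.97]
Leontief inverse L = M⁻¹:
  [  1.1802    0.1989    0.1585    0.0507    0.1662    0.0961]
  [  0.0899    1.1485    0.0573    0.0801    0.0948    0.1583]
  [  0.0927    0.1286    1.0303    0.0314    0.0383    0.1106]
  [  0.1394    0.0738    0.1278    1.0473    0.0564    0.1694]
  [  0.1760    0.0567    0.0511    0.0528    1.0565    0.1321]
  [  0.1215    0.1339    0.0442    0.1232    0.1032    1.0807]
Total output x = L · d:
  x_0 = 1.1802·64 + 0.1989·23 + 0.1585·94 + 0.0507·28 + 0.1662·34 + 0.0961·36 = 105.5392
  x_1 = 0.0899·64 + 1.1485·23 + 0.0573·94 + 0.0801·28 + 0.0948·34 + 0.1583·36 = 48.7170
  x_2 = 0.0927·64 + 0.1286·23 + 1.0303·94 + 0.0314·28 + 0.0383·34 + 0.1106·36 = 111.9013
  x_3 = 0.1394·64 + 0.0738·23 + 0.1278·94 + 1.0473·28 + 0.0564·34 + 0.1694·36 = 59.9673
  x_4 = 0.1760·64 + 0.0567·23 + 0.0511·94 + 0.0528·28 + 1.0565·34 + 0.1321·36 = 59.5229
  x_5 = 0.1215·64 + 0.1339·23 + 0.0442·94 + 0.1232·28 + 0.1032·34 + 1.0807·36 = 60.8810
Δx_5 = L[5,1] · Δd_1 = 0.1339 · 18 = 2.4108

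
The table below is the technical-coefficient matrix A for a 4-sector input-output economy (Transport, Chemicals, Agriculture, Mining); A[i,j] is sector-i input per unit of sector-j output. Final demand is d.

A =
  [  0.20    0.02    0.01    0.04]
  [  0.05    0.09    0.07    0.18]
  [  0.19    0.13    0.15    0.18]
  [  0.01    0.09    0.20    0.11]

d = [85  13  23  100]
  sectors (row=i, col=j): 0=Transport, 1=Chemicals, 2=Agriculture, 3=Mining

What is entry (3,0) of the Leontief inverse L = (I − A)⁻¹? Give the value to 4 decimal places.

L[3,0] = 0.0975

Form M = I − A:
  [  0.80   -0.02   -0.01   -0.04]
  [ -0.05    0.91   -0.07   -0.18]
  [ -0.19   -0.13    0.85   -0.18]
  [ -0.01   -0.09   -0.20    0.89]
Leontief inverse L = M⁻¹:
  [  1.2617    0.0398    0.0350    0.0718]
  [  0.1132    1.1509    0.1597    0.2702]
  [  0.3200    0.2201    1.2728    0.3163]
  [  0.0975    0.1663    0.3026    1.2228]
Total output x = L · d:
  x_0 = 1.2617·85 + 0.0398·13 + 0.0350·23 + 0.0718·100 = 115.7536
  x_1 = 0.1132·85 + 1.1509·13 + 0.1597·23 + 0.2702·100 = 55.2748
  x_2 = 0.3200·85 + 0.2201·13 + 1.2728·23 + 0.3163·100 = 90.9688
  x_3 = 0.0975·85 + 0.1663·13 + 0.3026·23 + 1.2228·100 = 139.6922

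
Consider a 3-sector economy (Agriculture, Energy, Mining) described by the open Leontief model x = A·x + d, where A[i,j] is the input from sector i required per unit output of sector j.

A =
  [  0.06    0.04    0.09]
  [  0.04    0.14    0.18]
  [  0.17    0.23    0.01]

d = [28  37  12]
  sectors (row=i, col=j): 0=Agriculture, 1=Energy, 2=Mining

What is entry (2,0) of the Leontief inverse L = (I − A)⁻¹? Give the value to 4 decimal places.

L[2,0] = 0.2087

Form M = I − A:
  [  0.94   -0.04   -0.09]
  [ -0.04    0.86   -0.18]
  [ -0.17   -0.23    0.99]
Leontief inverse L = M⁻¹:
  [  1.0878    0.0810    0.1136]
  [  0.0943    1.2292    0.2321]
  [  0.2087    0.2995    1.0835]
Total output x = L · d:
  x_0 = 1.0878·28 + 0.0810·37 + 0.1136·12 = 34.8188
  x_1 = 0.0943·28 + 1.2292·37 + 0.2321·12 = 50.9065
  x_2 = 0.2087·28 + 0.2995·37 + 1.0835·12 = 29.9270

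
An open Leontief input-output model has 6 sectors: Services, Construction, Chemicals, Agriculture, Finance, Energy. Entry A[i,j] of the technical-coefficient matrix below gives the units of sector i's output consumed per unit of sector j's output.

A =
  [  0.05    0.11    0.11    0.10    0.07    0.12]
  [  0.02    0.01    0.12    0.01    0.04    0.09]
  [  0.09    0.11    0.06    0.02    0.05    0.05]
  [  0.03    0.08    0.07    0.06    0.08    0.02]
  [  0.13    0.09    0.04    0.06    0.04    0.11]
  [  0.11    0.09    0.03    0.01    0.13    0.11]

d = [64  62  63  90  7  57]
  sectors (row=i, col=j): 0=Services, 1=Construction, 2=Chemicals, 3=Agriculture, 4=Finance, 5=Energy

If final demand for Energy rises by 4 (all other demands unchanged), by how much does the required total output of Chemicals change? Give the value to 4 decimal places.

0.4381

Form M = I − A:
  [  0.95   -0.11   -0.11   -0.10   -0.07   -0.12]
  [ -0.02    0.99   -0.12   -0.01   -0.04   -0.09]
  [ -0.09   -0.11    0.94   -0.02   -0.05   -0.05]
  [ -0.03   -0.08   -0.07    0.94   -0.08   -0.02]
  [ -0.13   -0.09   -0.04   -0.06    0.96   -0.11]
  [ -0.11   -0.09   -0.03   -0.01   -0.13    0.89]
Leontief inverse L = M⁻¹:
  [  1.1194    0.1856    0.1770    0.1357    0.1369    0.1996]
  [  0.0635    1.0554    0.1518    0.0275    0.0769    0.1339]
  [  0.1356    0.1607    1.1112    0.0469    0.0932    0.1095]
  [  0.0710    0.1245    0.1119    1.0832    0.1155    0.0671]
  [  0.1880    0.1568    0.1019    0.0960    1.1003    0.1851]
  [  0.1776    0.1594    0.0908    0.0473    0.1899    1.1933]
Total output x = L · d:
  x_0 = 1.1194·64 + 0.1856·62 + 0.1770·63 + 0.1357·90 + 0.1369·7 + 0.1996·57 = 118.8519
  x_1 = 0.0635·64 + 1.0554·62 + 0.1518·63 + 0.0275·90 + 0.0769·7 + 0.1339·57 = 89.7146
  x_2 = 0.1356·64 + 0.1607·62 + 1.1112·63 + 0.0469·90 + 0.0932·7 + 0.1095·57 = 99.7618
  x_3 = 0.0710·64 + 0.1245·62 + 0.1119·63 + 1.0832·90 + 0.1155·7 + 0.0671·57 = 121.4287
  x_4 = 0.1880·64 + 0.1568·62 + 0.1019·63 + 0.0960·90 + 1.1003·7 + 0.1851·57 = 55.0675
  x_5 = 0.1776·64 + 0.1594·62 + 0.0908·63 + 0.0473·90 + 0.1899·7 + 1.1933·57 = 100.5774
Δx_2 = L[2,5] · Δd_5 = 0.1095 · 4 = 0.4381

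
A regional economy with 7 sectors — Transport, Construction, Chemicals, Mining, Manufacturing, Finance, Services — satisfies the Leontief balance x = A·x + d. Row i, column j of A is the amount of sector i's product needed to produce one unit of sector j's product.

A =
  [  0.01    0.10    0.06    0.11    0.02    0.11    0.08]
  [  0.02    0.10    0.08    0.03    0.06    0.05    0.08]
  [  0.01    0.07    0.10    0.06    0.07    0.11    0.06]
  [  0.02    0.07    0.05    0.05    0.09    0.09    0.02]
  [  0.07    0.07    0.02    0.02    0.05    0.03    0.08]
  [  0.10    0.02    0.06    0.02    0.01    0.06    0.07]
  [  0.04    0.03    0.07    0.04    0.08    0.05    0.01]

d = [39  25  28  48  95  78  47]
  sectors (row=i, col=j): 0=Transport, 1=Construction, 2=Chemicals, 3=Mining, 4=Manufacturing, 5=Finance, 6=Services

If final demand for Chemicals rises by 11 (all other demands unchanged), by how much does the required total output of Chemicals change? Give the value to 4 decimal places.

Form M = I − A:
  [  0.99   -0.10   -0.06   -0.11   -0.02   -0.11   -0.08]
  [ -0.02    0.90   -0.08   -0.03   -0.06   -0.05   -0.08]
  [ -0.01   -0.07    0.90   -0.06   -0.07   -0.11   -0.06]
  [ -0.02   -0.07   -0.05    0.95   -0.09   -0.09   -0.02]
  [ -0.07   -0.07   -0.02   -0.02    0.95   -0.03   -0.08]
  [ -0.10   -0.02   -0.06   -0.02   -0.01    0.94   -0.07]
  [ -0.04   -0.03   -0.07   -0.04   -0.08   -0.05    0.99]
Leontief inverse L = M⁻¹:
  [  1.0434    0.1487    0.1128    0.1427    0.0653    0.1655    0.1230]
  [  0.0472    1.1446    0.1261    0.0587    0.0993    0.0963    0.1200]
  [  0.0447    0.1176    1.1513    0.0919    0.1125    0.1642    0.1054]
  [  0.0493    0.1105    0.0890    1.0753    0.1228    0.1321    0.0593]
  [  0.0914    0.1073    0.0555    0.0464    1.0800    0.0678    0.1124]
  [  0.1215    0.0560    0.0983    0.0504    0.0384    1.1040    0.1025]
  [  0.0623    0.0650    0.1028    0.0638    0.1078    0.0878    1.0428]
Total output x = L · d:
  x_0 = 1.0434·39 + 0.1487·25 + 0.1128·28 + 0.1427·48 + 0.0653·95 + 0.1655·78 + 0.1230·47 = 79.3079
  x_1 = 0.0472·39 + 1.1446·25 + 0.1261·28 + 0.0587·48 + 0.0993·95 + 0.0963·78 + 0.1200·47 = 59.3873
  x_2 = 0.0447·39 + 0.1176·25 + 1.1513·28 + 0.0919·48 + 0.1125·95 + 0.1642·78 + 0.1054·47 = 69.7781
  x_3 = 0.0493·39 + 0.1105·25 + 0.0890·28 + 1.0753·48 + 0.1228·95 + 0.1321·78 + 0.0593·47 = 83.5493
  x_4 = 0.0914·39 + 0.1073·25 + 0.0555·28 + 0.0464·48 + 1.0800·95 + 0.0678·78 + 0.1124·47 = 123.1991
  x_5 = 0.1215·39 + 0.0560·25 + 0.0983·28 + 0.0504·48 + 0.0384·95 + 1.1040·78 + 0.1025·47 = 105.8879
  x_6 = 0.0623·39 + 0.0650·25 + 0.1028·28 + 0.0638·48 + 0.1078·95 + 0.0878·78 + 1.0428·47 = 76.0916
Δx_2 = L[2,2] · Δd_2 = 1.1513 · 11 = 12.6642

12.6642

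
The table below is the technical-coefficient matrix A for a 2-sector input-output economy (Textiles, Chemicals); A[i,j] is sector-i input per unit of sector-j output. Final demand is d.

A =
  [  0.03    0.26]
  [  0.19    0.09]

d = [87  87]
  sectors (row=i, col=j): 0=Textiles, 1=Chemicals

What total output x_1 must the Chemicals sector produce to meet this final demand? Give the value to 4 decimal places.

121.1088

Form M = I − A:
  [  0.97   -0.26]
  [ -0.19    0.91]
Leontief inverse L = M⁻¹:
  [  1.0920    0.3120]
  [  0.2280    1.1640]
Total output x = L · d:
  x_0 = 1.0920·87 + 0.3120·87 = 122.1529
  x_1 = 0.2280·87 + 1.1640·87 = 121.1088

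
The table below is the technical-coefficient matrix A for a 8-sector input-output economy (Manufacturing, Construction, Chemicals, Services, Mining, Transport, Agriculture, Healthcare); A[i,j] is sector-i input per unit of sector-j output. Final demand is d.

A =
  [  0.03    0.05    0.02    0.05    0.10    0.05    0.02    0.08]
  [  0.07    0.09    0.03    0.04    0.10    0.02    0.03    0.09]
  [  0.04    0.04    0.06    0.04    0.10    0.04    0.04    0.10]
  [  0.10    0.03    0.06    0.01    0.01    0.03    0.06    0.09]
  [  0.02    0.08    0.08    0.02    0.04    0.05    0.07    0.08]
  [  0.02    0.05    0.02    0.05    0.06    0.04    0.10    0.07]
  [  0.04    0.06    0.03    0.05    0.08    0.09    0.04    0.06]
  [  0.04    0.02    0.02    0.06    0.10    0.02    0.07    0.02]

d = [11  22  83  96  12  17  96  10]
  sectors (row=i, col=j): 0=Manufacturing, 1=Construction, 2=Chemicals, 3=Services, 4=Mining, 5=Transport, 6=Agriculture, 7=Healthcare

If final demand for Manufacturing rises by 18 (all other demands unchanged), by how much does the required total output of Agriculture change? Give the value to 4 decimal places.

Form M = I − A:
  [  0.97   -0.05   -0.02   -0.05   -0.10   -0.05   -0.02   -0.08]
  [ -0.07    0.91   -0.03   -0.04   -0.10   -0.02   -0.03   -0.09]
  [ -0.04   -0.04    0.94   -0.04   -0.10   -0.04   -0.04   -0.10]
  [ -0.10   -0.03   -0.06    0.99   -0.01   -0.03   -0.06   -0.09]
  [ -0.02   -0.08   -0.08   -0.02    0.96   -0.05   -0.07   -0.08]
  [ -0.02   -0.05   -0.02   -0.05   -0.06    0.96   -0.10   -0.07]
  [ -0.04   -0.06   -0.03   -0.05   -0.08   -0.09    0.96   -0.06]
  [ -0.04   -0.02   -0.02   -0.06   -0.10   -0.02   -0.07    0.98]
Leontief inverse L = M⁻¹:
  [  1.0595    0.0870    0.0491    0.0767    0.1485    0.0774    0.0598    0.1279]
  [  0.1054    1.1349    0.0634    0.0722    0.1612    0.0523    0.0728    0.1473]
  [  0.0730    0.0813    1.0936    0.0717    0.1585    0.0727    0.0845    0.1549]
  [  0.1272    0.0631    0.0837    1.0397    0.0650    0.0589    0.0938    0.1355]
  [  0.0531    0.1210    0.1101    0.0521    1.1002    0.0820    0.1113    0.1339]
  [  0.0515    0.0880    0.0482    0.0787    0.1113    1.0720    0.1392    0.1186]
  [  0.0730    0.1021    0.0612    0.0810    0.1355    0.1222    1.0850    0.1152]
  [  0.0664    0.0537    0.0473    0.0824    0.1408    0.0483    0.1031    1.0644]
Total output x = L · d:
  x_0 = 1.0595·11 + 0.0870·22 + 0.0491·83 + 0.0767·96 + 0.1485·12 + 0.0774·17 + 0.0598·96 + 0.1279·10 = 35.1312
  x_1 = 0.1054·11 + 1.1349·22 + 0.0634·83 + 0.0722·96 + 0.1612·12 + 0.0523·17 + 0.0728·96 + 0.1473·10 = 49.6065
  x_2 = 0.0730·11 + 0.0813·22 + 1.0936·83 + 0.0717·96 + 0.1585·12 + 0.0727·17 + 0.0845·96 + 0.1549·10 = 113.0441
  x_3 = 0.1272·11 + 0.0631·22 + 0.0837·83 + 1.0397·96 + 0.0650·12 + 0.0589·17 + 0.0938·96 + 0.1355·10 = 121.6933
  x_4 = 0.0531·11 + 0.1210·22 + 0.1101·83 + 0.0521·96 + 1.1002·12 + 0.0820·17 + 0.1113·96 + 0.1339·10 = 44.0055
  x_5 = 0.0515·11 + 0.0880·22 + 0.0482·83 + 0.0787·96 + 0.1113·12 + 1.0720·17 + 0.1392·96 + 0.1186·10 = 48.1634
  x_6 = 0.0730·11 + 0.1021·22 + 0.0612·83 + 0.0810·96 + 0.1355·12 + 0.1222·17 + 1.0850·96 + 0.1152·10 = 124.9177
  x_7 = 0.0664·11 + 0.0537·22 + 0.0473·83 + 0.0824·96 + 0.1408·12 + 0.0483·17 + 0.1031·96 + 1.0644·10 = 36.8040
Δx_6 = L[6,0] · Δd_0 = 0.0730 · 18 = 1.3148

1.3148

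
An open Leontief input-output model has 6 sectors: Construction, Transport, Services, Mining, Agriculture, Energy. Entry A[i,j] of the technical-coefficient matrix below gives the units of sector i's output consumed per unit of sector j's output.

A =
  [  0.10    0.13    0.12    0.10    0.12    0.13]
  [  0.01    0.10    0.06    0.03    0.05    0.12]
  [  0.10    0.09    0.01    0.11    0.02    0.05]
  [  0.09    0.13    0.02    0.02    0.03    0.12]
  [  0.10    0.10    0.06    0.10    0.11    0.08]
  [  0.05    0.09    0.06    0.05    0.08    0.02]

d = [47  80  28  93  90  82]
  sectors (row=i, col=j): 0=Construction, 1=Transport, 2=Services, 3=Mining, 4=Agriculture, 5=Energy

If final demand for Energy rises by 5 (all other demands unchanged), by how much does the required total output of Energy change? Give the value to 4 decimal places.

5.3945

Form M = I − A:
  [  0.90   -0.13   -0.12   -0.10   -0.12   -0.13]
  [ -0.01    0.90   -0.06   -0.03   -0.05   -0.12]
  [ -0.10   -0.09    0.99   -0.11   -0.02   -0.05]
  [ -0.09   -0.13   -0.02    0.98   -0.03   -0.12]
  [ -0.10   -0.10   -0.06   -0.10    0.89   -0.08]
  [ -0.05   -0.09   -0.06   -0.05   -0.08    0.98]
Leontief inverse L = M⁻¹:
  [  1.1901    0.2646    0.1911    0.1844    0.2074    0.2395]
  [  0.0500    1.1650    0.0939    0.0694    0.0919    0.1701]
  [  0.1482    0.1680    1.0526    0.1515    0.0688    0.1181]
  [  0.1359    0.2081    0.0669    1.0661    0.0840    0.1843]
  [  0.1732    0.2096    0.1191    0.1669    1.1825    0.1717]
  [  0.0955    0.1585    0.0960    0.0931    0.1240    1.0789]
Total output x = L · d:
  x_0 = 1.1901·47 + 0.2646·80 + 0.1911·28 + 0.1844·93 + 0.2074·90 + 0.2395·82 = 137.9044
  x_1 = 0.0500·47 + 1.1650·80 + 0.0939·28 + 0.0694·93 + 0.0919·90 + 0.1701·82 = 126.8461
  x_2 = 0.1482·47 + 0.1680·80 + 1.0526·28 + 0.1515·93 + 0.0688·90 + 0.1181·82 = 79.8384
  x_3 = 0.1359·47 + 0.2081·80 + 0.0669·28 + 1.0661·93 + 0.0840·90 + 0.1843·82 = 146.7377
  x_4 = 0.1732·47 + 0.2096·80 + 0.1191·28 + 0.1669·93 + 1.1825·90 + 0.1717·82 = 164.2590
  x_5 = 0.0955·47 + 0.1585·80 + 0.0960·28 + 0.0931·93 + 0.1240·90 + 1.0789·82 = 128.1421
Δx_5 = L[5,5] · Δd_5 = 1.0789 · 5 = 5.3945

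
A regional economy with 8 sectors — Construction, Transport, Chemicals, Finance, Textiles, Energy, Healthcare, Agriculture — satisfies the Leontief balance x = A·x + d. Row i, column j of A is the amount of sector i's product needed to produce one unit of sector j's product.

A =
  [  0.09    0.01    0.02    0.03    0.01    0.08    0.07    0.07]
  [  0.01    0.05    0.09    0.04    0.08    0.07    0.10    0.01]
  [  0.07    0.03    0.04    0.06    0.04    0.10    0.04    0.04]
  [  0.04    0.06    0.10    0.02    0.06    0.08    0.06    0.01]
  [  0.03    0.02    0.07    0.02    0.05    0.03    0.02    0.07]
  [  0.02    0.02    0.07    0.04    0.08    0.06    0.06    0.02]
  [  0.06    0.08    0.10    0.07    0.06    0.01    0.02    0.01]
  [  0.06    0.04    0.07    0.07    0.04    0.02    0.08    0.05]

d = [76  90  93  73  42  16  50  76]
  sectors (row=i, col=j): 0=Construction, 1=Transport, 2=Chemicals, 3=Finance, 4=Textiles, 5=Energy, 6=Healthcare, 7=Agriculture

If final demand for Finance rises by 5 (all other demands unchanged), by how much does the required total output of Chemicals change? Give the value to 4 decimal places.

0.4472

Form M = I − A:
  [  0.91   -0.01   -0.02   -0.03   -0.01   -0.08   -0.07   -0.07]
  [ -0.01    0.95   -0.09   -0.04   -0.08   -0.07   -0.10   -0.01]
  [ -0.07   -0.03    0.96   -0.06   -0.04   -0.10   -0.04   -0.04]
  [ -0.04   -0.06   -0.10    0.98   -0.06   -0.08   -0.06   -0.01]
  [ -0.03   -0.02   -0.07   -0.02    0.95   -0.03   -0.02   -0.07]
  [ -0.02   -0.02   -0.07   -0.04   -0.08    0.94   -0.06   -0.02]
  [ -0.06   -0.08   -0.10   -0.07   -0.06   -0.01    0.98   -0.01]
  [ -0.06   -0.04   -0.07   -0.07   -0.04   -0.02   -0.08    0.95]
Leontief inverse L = M⁻¹:
  [  1.1236    0.0336    0.0618    0.0592    0.0412    0.1141    0.1052    0.0929]
  [  0.0438    1.0800    0.1435    0.0734    0.1215    0.1117    0.1358    0.0341]
  [  0.1032    0.0549    1.0870    0.0894    0.0766    0.1408    0.0783    0.0643]
  [  0.0731    0.0861    0.1479    1.0516    0.0986    0.1228    0.0968    0.0345]
  [  0.0562    0.0383    0.1036    0.0439    1.0754    0.0591    0.0478    0.0904]
  [  0.0484    0.0429    0.1123    0.0664    0.1126    1.0942    0.0892    0.0417]
  [  0.0930    0.1055    0.1457    0.0983    0.0951    0.0547    1.0579    0.0344]
  [  0.0970    0.0694    0.1199    0.1024    0.0763    0.0615    0.1182    1.0748]
Total output x = L · d:
  x_0 = 1.1236·76 + 0.0336·90 + 0.0618·93 + 0.0592·73 + 0.0412·42 + 0.1141·16 + 0.1052·50 + 0.0929·76 = 114.3560
  x_1 = 0.0438·76 + 1.0800·90 + 0.1435·93 + 0.0734·73 + 0.1215·42 + 0.1117·16 + 0.1358·50 + 0.0341·76 = 135.5049
  x_2 = 0.1032·76 + 0.0549·90 + 1.0870·93 + 0.0894·73 + 0.0766·42 + 0.1408·16 + 0.0783·50 + 0.0643·76 = 134.6752
  x_3 = 0.0731·76 + 0.0861·90 + 0.1479·93 + 1.0516·73 + 0.0986·42 + 0.1228·16 + 0.0968·50 + 0.0345·76 = 117.3914
  x_4 = 0.0562·76 + 0.0383·90 + 0.1036·93 + 0.0439·73 + 1.0754·42 + 0.0591·16 + 0.0478·50 + 0.0904·76 = 75.9287
  x_5 = 0.0484·76 + 0.0429·90 + 0.1123·93 + 0.0664·73 + 0.1126·42 + 1.0942·16 + 0.0892·50 + 0.0417·76 = 52.6966
  x_6 = 0.0930·76 + 0.1055·90 + 0.1457·93 + 0.0983·73 + 0.0951·42 + 0.0547·16 + 1.0579·50 + 0.0344·76 = 97.6629
  x_7 = 0.0970·76 + 0.0694·90 + 0.1199·93 + 0.1024·73 + 0.0763·42 + 0.0615·16 + 0.1182·50 + 1.0748·76 = 124.0319
Δx_2 = L[2,3] · Δd_3 = 0.0894 · 5 = 0.4472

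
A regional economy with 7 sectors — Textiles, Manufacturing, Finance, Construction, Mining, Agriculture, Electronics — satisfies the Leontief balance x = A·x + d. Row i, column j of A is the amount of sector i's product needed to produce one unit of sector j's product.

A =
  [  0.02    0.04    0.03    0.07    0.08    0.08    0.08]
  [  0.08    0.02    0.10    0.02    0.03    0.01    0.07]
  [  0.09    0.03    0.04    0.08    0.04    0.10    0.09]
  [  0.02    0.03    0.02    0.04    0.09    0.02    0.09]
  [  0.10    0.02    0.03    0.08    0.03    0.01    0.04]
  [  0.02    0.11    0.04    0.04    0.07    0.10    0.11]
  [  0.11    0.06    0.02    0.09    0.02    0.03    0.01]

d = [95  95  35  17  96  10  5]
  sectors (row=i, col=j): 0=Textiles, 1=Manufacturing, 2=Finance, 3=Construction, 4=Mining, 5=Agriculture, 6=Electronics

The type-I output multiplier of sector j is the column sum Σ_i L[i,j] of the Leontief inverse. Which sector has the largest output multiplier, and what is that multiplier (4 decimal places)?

Form M = I − A:
  [  0.98   -0.04   -0.03   -0.07   -0.08   -0.08   -0.08]
  [ -0.08    0.98   -0.10   -0.02   -0.03   -0.01   -0.07]
  [ -0.09   -0.03    0.96   -0.08   -0.04   -0.10   -0.09]
  [ -0.02   -0.03   -0.02    0.96   -0.09   -0.02   -0.09]
  [ -0.10   -0.02   -0.03   -0.08    0.97   -0.01   -0.04]
  [ -0.02   -0.11   -0.04   -0.04   -0.07    0.90   -0.11]
  [ -0.11   -0.06   -0.02   -0.09   -0.02   -0.03    0.99]
Leontief inverse L = M⁻¹:
  [  1.0606    0.0702    0.0533    0.1086    0.1123    0.1087    0.1220]
  [  0.1157    1.0427    0.1191    0.0565    0.0570    0.0405    0.1058]
  [  0.1333    0.0681    1.0669    0.1261    0.0818    0.1396    0.1429]
  [  0.0548    0.0500    0.0368    1.0717    0.1122    0.0385    0.1175]
  [  0.1268    0.0399    0.0464    0.1105    1.0587    0.0336    0.0738]
  [  0.0727    0.1474    0.0734    0.0858    0.1068    1.1358    0.1613]
  [  0.1373    0.0822    0.0412    0.1203    0.0524    0.0560    1.0500]
Total output x = L · d:
  x_0 = 1.0606·95 + 0.0702·95 + 0.0533·35 + 0.1086·17 + 0.1123·96 + 0.1087·10 + 0.1220·5 = 123.6152
  x_1 = 0.1157·95 + 1.0427·95 + 0.1191·35 + 0.0565·17 + 0.0570·96 + 0.0405·10 + 0.1058·5 = 121.5898
  x_2 = 0.1333·95 + 0.0681·95 + 1.0669·35 + 0.1261·17 + 0.0818·96 + 0.1396·10 + 0.1429·5 = 68.5822
  x_3 = 0.0548·95 + 0.0500·95 + 0.0368·35 + 1.0717·17 + 0.1122·96 + 0.0385·10 + 0.1175·5 = 41.2042
  x_4 = 0.1268·95 + 0.0399·95 + 0.0464·35 + 0.1105·17 + 1.0587·96 + 0.0336·10 + 0.0738·5 = 121.6783
  x_5 = 0.0727·95 + 0.1474·95 + 0.0734·35 + 0.0858·17 + 0.1068·96 + 1.1358·10 + 0.1613·5 = 47.3621
  x_6 = 0.1373·95 + 0.0822·95 + 0.0412·35 + 0.1203·17 + 0.0524·96 + 0.0560·10 + 1.0500·5 = 35.1793
Output multipliers (column sums of L):
  Textiles: 1.7013
  Manufacturing: 1.5004
  Finance: 1.4372
  Construction: 1.6795
  Mining: 1.5813
  Agriculture: 1.5527
  Electronics: 1.7734

Electronics (1.7734)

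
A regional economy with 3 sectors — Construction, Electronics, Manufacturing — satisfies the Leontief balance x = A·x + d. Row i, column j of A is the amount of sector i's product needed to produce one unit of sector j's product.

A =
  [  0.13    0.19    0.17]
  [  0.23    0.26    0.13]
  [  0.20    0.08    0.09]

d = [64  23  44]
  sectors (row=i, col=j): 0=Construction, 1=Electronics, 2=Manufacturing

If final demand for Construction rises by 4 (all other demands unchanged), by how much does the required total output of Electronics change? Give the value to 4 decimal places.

Form M = I − A:
  [  0.87   -0.19   -0.17]
  [ -0.23    0.74   -0.13]
  [ -0.20   -0.08    0.91]
Leontief inverse L = M⁻¹:
  [  1.3160    0.3702    0.2987]
  [  0.4670    1.5039    0.3021]
  [  0.3303    0.2136    1.1911]
Total output x = L · d:
  x_0 = 1.3160·64 + 0.3702·23 + 0.2987·44 = 105.8791
  x_1 = 0.4670·64 + 1.5039·23 + 0.3021·44 = 77.7728
  x_2 = 0.3303·64 + 0.2136·23 + 1.1911·44 = 78.4590
Δx_1 = L[1,0] · Δd_0 = 0.4670 · 4 = 1.8681

1.8681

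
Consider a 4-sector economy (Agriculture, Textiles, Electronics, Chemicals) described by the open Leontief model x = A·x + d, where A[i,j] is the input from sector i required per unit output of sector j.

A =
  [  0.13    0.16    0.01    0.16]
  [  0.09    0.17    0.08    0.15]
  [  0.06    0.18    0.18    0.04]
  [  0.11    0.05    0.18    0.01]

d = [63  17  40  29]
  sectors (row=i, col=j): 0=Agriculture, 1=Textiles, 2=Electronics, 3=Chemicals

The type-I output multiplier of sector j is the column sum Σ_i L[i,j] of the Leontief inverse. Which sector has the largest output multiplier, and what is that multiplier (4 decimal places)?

Form M = I − A:
  [  0.87   -0.16   -0.01   -0.16]
  [ -0.09    0.83   -0.08   -0.15]
  [ -0.06   -0.18    0.82   -0.04]
  [ -0.11   -0.05   -0.18    0.99]
Leontief inverse L = M⁻¹:
  [  1.2142    0.2689    0.0939    0.2408]
  [  0.1751    1.2913    0.1789    0.2312]
  [  0.1355    0.3105    1.2779    0.1206]
  [  0.1684    0.1516    0.2518    1.0705]
Total output x = L · d:
  x_0 = 1.2142·63 + 0.2689·17 + 0.0939·40 + 0.2408·29 = 91.8019
  x_1 = 0.1751·63 + 1.2913·17 + 0.1789·40 + 0.2312·29 = 46.8454
  x_2 = 0.1355·63 + 0.3105·17 + 1.2779·40 + 0.1206·29 = 68.4297
  x_3 = 0.1684·63 + 0.1516·17 + 0.2518·40 + 1.0705·29 = 54.3008
Output multipliers (column sums of L):
  Agriculture: 1.6932
  Textiles: 2.0223
  Electronics: 1.8025
  Chemicals: 1.6630

Textiles (2.0223)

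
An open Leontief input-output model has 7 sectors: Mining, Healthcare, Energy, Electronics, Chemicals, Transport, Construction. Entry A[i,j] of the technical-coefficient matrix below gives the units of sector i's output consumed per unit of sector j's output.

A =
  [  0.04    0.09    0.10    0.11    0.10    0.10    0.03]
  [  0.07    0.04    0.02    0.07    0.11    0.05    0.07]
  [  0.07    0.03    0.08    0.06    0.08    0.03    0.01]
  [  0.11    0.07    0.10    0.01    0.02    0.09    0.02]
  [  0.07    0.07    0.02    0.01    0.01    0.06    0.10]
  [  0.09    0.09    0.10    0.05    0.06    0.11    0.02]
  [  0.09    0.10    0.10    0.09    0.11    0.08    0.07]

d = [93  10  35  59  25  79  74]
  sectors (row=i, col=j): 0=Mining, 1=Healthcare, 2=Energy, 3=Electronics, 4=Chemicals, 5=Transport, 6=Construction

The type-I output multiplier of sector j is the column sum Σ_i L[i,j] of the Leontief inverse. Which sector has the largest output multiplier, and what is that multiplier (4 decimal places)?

Form M = I − A:
  [  0.96   -0.09   -0.10   -0.11   -0.10   -0.10   -0.03]
  [ -0.07    0.96   -0.02   -0.07   -0.11   -0.05   -0.07]
  [ -0.07   -0.03    0.92   -0.06   -0.08   -0.03   -0.01]
  [ -0.11   -0.07   -0.10    0.99   -0.02   -0.09   -0.02]
  [ -0.07   -0.07   -0.02   -0.01    0.99   -0.06   -0.10]
  [ -0.09   -0.09   -0.10   -0.05   -0.06    0.89   -0.02]
  [ -0.09   -0.10   -0.10   -0.09   -0.11   -0.08    0.93]
Leontief inverse L = M⁻¹:
  [  1.1203    0.1589    0.1739    0.1636    0.1672    0.1752    0.0752]
  [  0.1316    1.0986    0.0783    0.1143    0.1630    0.1116    0.1102]
  [  0.1181    0.0733    1.1269    0.0952    0.1219    0.0767    0.0383]
  [  0.1664    0.1228    0.1593    1.0598    0.0794    0.1481    0.0508]
  [  0.1205    0.1192    0.0712    0.0545    1.0638    0.1117    0.1316]
  [  0.1614    0.1544    0.1700    0.1055    0.1276    1.1808    0.0600]
  [  0.1795    0.1807    0.1849    0.1565    0.1913    0.1663    1.1242]
Total output x = L · d:
  x_0 = 1.1203·93 + 0.1589·10 + 0.1739·35 + 0.1636·59 + 0.1672·25 + 0.1752·79 + 0.0752·74 = 145.1106
  x_1 = 0.1316·93 + 1.0986·10 + 0.0783·35 + 0.1143·59 + 0.1630·25 + 0.1116·79 + 0.1102·74 = 53.7524
  x_2 = 0.1181·93 + 0.0733·10 + 1.1269·35 + 0.0952·59 + 0.1219·25 + 0.0767·79 + 0.0383·74 = 68.7053
  x_3 = 0.1664·93 + 0.1228·10 + 0.1593·35 + 1.0598·59 + 0.0794·25 + 0.1481·79 + 0.0508·74 = 102.2573
  x_4 = 0.1205·93 + 0.1192·10 + 0.0712·35 + 0.0545·59 + 1.0638·25 + 0.1117·79 + 0.1316·74 = 63.2594
  x_5 = 0.1614·93 + 0.1544·10 + 0.1700·35 + 0.1055·59 + 0.1276·25 + 1.1808·79 + 0.0600·74 = 129.6436
  x_6 = 0.1795·93 + 0.1807·10 + 0.1849·35 + 0.1565·59 + 0.1913·25 + 0.1663·79 + 1.1242·74 = 135.3107
Output multipliers (column sums of L):
  Mining: 1.9979
  Healthcare: 1.9079
  Energy: 1.9644
  Electronics: 1.7495
  Chemicals: 1.9141
  Transport: 1.9704
  Construction: 1.5903

Mining (1.9979)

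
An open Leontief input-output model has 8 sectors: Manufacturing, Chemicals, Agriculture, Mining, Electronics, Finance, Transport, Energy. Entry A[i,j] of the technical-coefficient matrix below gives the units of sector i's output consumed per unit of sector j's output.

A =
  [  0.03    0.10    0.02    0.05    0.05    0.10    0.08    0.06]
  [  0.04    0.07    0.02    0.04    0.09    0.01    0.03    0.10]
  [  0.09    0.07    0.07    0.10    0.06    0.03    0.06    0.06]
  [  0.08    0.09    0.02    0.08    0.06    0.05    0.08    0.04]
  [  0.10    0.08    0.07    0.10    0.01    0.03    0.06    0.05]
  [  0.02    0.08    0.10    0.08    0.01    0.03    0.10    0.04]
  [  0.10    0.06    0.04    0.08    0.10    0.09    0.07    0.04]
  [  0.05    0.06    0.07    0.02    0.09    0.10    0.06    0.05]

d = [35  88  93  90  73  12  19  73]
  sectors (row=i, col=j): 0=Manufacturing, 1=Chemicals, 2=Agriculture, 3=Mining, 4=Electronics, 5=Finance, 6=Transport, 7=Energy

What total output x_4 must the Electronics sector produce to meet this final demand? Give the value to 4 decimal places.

134.3635

Form M = I − A:
  [  0.97   -0.10   -0.02   -0.05   -0.05   -0.10   -0.08   -0.06]
  [ -0.04    0.93   -0.02   -0.04   -0.09   -0.01   -0.03   -0.10]
  [ -0.09   -0.07    0.93   -0.10   -0.06   -0.03   -0.06   -0.06]
  [ -0.08   -0.09   -0.02    0.92   -0.06   -0.05   -0.08   -0.04]
  [ -0.10   -0.08   -0.07   -0.10    0.99   -0.03   -0.06   -0.05]
  [ -0.02   -0.08   -0.10   -0.08   -0.01    0.97   -0.10   -0.04]
  [ -0.10   -0.06   -0.04   -0.08   -0.10   -0.09    0.93   -0.04]
  [ -0.05   -0.06   -0.07   -0.02   -0.09   -0.10   -0.06    0.95]
Leontief inverse L = M⁻¹:
  [  1.0888    0.1722    0.0687    0.1140    0.1081    0.1505    0.1440    0.1141]
  [  0.0905    1.1292    0.0587    0.0902    0.1380    0.0541    0.0798    0.1450]
  [  0.1588    0.1527    1.1194    0.1724    0.1253    0.0899    0.1311    0.1200]
  [  0.1418    0.1659    0.0650    1.1458    0.1201    0.1045    0.1455    0.0956]
  [  0.1614    0.1566    0.1138    0.1653    1.0726    0.0861    0.1258    0.1062]
  [  0.0820    0.1487    0.1432    0.1439    0.0705    1.0793    0.1600    0.0918]
  [  0.1721    0.1492    0.0963    0.1596    0.1647    0.1527    1.1485    0.1028]
  [  0.1125    0.1350    0.1231    0.0894    0.1456    0.1516    0.1266    1.1049]
Total output x = L · d:
  x_0 = 1.0888·35 + 0.1722·88 + 0.0687·93 + 0.1140·90 + 0.1081·73 + 0.1505·12 + 0.1440·19 + 0.1141·73 = 90.6667
  x_1 = 0.0905·35 + 1.1292·88 + 0.0587·93 + 0.0902·90 + 0.1380·73 + 0.0541·12 + 0.0798·19 + 0.1450·73 = 138.9395
  x_2 = 0.1588·35 + 0.1527·88 + 1.1194·93 + 0.1724·90 + 0.1253·73 + 0.0899·12 + 0.1311·19 + 0.1200·73 = 160.0939
  x_3 = 0.1418·35 + 0.1659·88 + 0.0650·93 + 1.1458·90 + 0.1201·73 + 0.1045·12 + 0.1455·19 + 0.0956·73 = 148.4893
  x_4 = 0.1614·35 + 0.1566·88 + 0.1138·93 + 0.1653·90 + 1.0726·73 + 0.0861·12 + 0.1258·19 + 0.1062·73 = 134.3635
  x_5 = 0.0820·35 + 0.1487·88 + 0.1432·93 + 0.1439·90 + 0.0705·73 + 1.0793·12 + 0.1600·19 + 0.0918·73 = 70.0612
  x_6 = 0.1721·35 + 0.1492·88 + 0.0963·93 + 0.1596·90 + 0.1647·73 + 0.1527·12 + 1.1485·19 + 0.1028·73 = 85.6568
  x_7 = 0.1125·35 + 0.1350·88 + 0.1231·93 + 0.0894·90 + 0.1456·73 + 0.1516·12 + 0.1266·19 + 1.1049·73 = 130.8256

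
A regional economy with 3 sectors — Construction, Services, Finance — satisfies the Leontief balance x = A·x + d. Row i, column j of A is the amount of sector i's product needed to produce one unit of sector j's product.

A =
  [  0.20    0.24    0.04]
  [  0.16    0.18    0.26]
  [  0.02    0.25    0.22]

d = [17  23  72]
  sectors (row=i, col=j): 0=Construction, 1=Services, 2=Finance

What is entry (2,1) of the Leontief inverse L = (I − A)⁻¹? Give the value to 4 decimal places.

L[2,1] = 0.4805

Form M = I − A:
  [  0.80   -0.24   -0.04]
  [ -0.16    0.82   -0.26]
  [ -0.02   -0.25    0.78]
Leontief inverse L = M⁻¹:
  [  1.3481    0.4627    0.2234]
  [  0.3050    1.4621    0.5030]
  [  0.1323    0.4805    1.4490]
Total output x = L · d:
  x_0 = 1.3481·17 + 0.4627·23 + 0.2234·72 = 49.6410
  x_1 = 0.3050·17 + 1.4621·23 + 0.5030·72 = 75.0319
  x_2 = 0.1323·17 + 0.4805·23 + 1.4490·72 = 117.6292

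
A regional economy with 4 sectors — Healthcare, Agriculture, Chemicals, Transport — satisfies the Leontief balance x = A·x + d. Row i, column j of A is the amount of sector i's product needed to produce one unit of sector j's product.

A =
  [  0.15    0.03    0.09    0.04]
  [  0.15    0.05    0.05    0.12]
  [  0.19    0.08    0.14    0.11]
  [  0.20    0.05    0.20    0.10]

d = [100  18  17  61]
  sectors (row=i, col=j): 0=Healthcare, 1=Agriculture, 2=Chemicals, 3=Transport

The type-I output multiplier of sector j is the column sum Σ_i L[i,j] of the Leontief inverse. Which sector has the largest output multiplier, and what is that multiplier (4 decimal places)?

Form M = I − A:
  [  0.85   -0.03   -0.09   -0.04]
  [ -0.15    0.95   -0.05   -0.12]
  [ -0.19   -0.08    0.86   -0.11]
  [ -0.20   -0.05   -0.20    0.90]
Leontief inverse L = M⁻¹:
  [  1.2394    0.0562    0.1518    0.0811]
  [  0.2601    1.0808    0.1300    0.1716]
  [  0.3449    0.1258    1.2492    0.1848]
  [  0.3665    0.1005    0.3186    1.1797]
Total output x = L · d:
  x_0 = 1.2394·100 + 0.0562·18 + 0.1518·17 + 0.0811·61 = 132.4842
  x_1 = 0.2601·100 + 1.0808·18 + 0.1300·17 + 0.1716·61 = 58.1438
  x_2 = 0.3449·100 + 0.1258·18 + 1.2492·17 + 0.1848·61 = 69.2628
  x_3 = 0.3665·100 + 0.1005·18 + 0.3186·17 + 1.1797·61 = 115.8407
Output multipliers (column sums of L):
  Healthcare: 2.2110
  Agriculture: 1.3633
  Chemicals: 1.8495
  Transport: 1.6172

Healthcare (2.2110)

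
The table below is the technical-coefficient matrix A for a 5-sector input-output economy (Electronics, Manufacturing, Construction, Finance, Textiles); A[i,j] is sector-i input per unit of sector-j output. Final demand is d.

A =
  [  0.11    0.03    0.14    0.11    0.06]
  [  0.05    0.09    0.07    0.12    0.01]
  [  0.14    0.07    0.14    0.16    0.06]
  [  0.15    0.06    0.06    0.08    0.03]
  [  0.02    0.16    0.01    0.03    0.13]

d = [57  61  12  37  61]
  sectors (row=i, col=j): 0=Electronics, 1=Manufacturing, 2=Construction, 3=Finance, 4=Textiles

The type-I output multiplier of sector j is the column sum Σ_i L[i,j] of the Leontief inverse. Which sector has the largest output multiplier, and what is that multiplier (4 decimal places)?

Form M = I − A:
  [  0.89   -0.03   -0.14   -0.11   -0.06]
  [ -0.05    0.91   -0.07   -0.12   -0.01]
  [ -0.14   -0.07    0.86   -0.16   -0.06]
  [ -0.15   -0.06   -0.06    0.92   -0.03]
  [ -0.02   -0.16   -0.01   -0.03    0.87]
Leontief inverse L = M⁻¹:
  [  1.1980    0.0876    0.2171    0.1959    0.1054]
  [  0.1148    1.1306    0.1240    0.1839    0.0358]
  [  0.2496    0.1407    1.2348    0.2666    0.1132]
  [  0.2210    0.1042    0.1255    1.1509    0.0648]
  [  0.0591    0.2152    0.0463    0.0811    1.1620]
Total output x = L · d:
  x_0 = 1.1980·57 + 0.0876·61 + 0.2171·12 + 0.1959·37 + 0.1054·61 = 89.9115
  x_1 = 0.1148·57 + 1.1306·61 + 0.1240·12 + 0.1839·37 + 0.0358·61 = 85.9918
  x_2 = 0.2496·57 + 0.1407·61 + 1.2348·12 + 0.2666·37 + 0.1132·61 = 54.3984
  x_3 = 0.2210·57 + 0.1042·61 + 0.1255·12 + 1.1509·37 + 0.0648·61 = 66.9979
  x_4 = 0.0591·57 + 0.2152·61 + 0.0463·12 + 0.0811·37 + 1.1620·61 = 90.9320
Output multipliers (column sums of L):
  Electronics: 1.8427
  Manufacturing: 1.6783
  Construction: 1.7476
  Finance: 1.8784
  Textiles: 1.4811

Finance (1.8784)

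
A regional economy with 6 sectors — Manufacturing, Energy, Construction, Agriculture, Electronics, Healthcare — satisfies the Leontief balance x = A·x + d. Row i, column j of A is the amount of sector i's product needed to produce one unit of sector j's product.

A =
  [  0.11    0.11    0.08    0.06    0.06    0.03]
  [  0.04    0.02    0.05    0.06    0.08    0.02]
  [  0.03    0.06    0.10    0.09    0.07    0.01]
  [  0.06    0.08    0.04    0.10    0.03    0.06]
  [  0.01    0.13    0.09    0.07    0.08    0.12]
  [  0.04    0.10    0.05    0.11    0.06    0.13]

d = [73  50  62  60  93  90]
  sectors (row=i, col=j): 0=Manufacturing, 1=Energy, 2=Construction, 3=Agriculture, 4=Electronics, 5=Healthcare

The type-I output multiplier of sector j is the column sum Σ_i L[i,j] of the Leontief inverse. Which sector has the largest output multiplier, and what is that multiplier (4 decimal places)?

Agriculture (1.8226)

Form M = I − A:
  [  0.89   -0.11   -0.08   -0.06   -0.06   -0.03]
  [ -0.04    0.98   -0.05   -0.06   -0.08   -0.02]
  [ -0.03   -0.06    0.90   -0.09   -0.07   -0.01]
  [ -0.06   -0.08   -0.04    0.90   -0.03   -0.06]
  [ -0.01   -0.13   -0.09   -0.07    0.92   -0.12]
  [ -0.04   -0.10   -0.05   -0.11   -0.06    0.87]
Leontief inverse L = M⁻¹:
  [  1.1477    0.1677    0.1311    0.1175    0.1077    0.0679]
  [  0.0604    1.0596    0.0822    0.0973    0.1087    0.0491]
  [  0.0556    0.1058    1.1411    0.1383    0.1069    0.0417]
  [  0.0910    0.1275    0.0783    1.1504    0.0667    0.0955]
  [  0.0435    0.1931    0.1438    0.1395    1.1334    0.1735]
  [  0.0774    0.1650    0.1009    0.1796    0.1102    1.1846]
Total output x = L · d:
  x_0 = 1.1477·73 + 0.1677·50 + 0.1311·62 + 0.1175·60 + 0.1077·93 + 0.0679·90 = 123.4657
  x_1 = 0.0604·73 + 1.0596·50 + 0.0822·62 + 0.0973·60 + 0.1087·93 + 0.0491·90 = 82.8487
  x_2 = 0.0556·73 + 0.1058·50 + 1.1411·62 + 0.1383·60 + 0.1069·93 + 0.0417·90 = 102.0941
  x_3 = 0.0910·73 + 0.1275·50 + 0.0783·62 + 1.1504·60 + 0.0667·93 + 0.0955·90 = 101.6906
  x_4 = 0.0435·73 + 0.1931·50 + 0.1438·62 + 0.1395·60 + 1.1334·93 + 0.1735·90 = 151.1384
  x_5 = 0.0774·73 + 0.1650·50 + 0.1009·62 + 0.1796·60 + 0.1102·93 + 1.1846·90 = 147.7959
Output multipliers (column sums of L):
  Manufacturing: 1.4756
  Energy: 1.8187
  Construction: 1.6772
  Agriculture: 1.8226
  Electronics: 1.6335
  Healthcare: 1.6124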